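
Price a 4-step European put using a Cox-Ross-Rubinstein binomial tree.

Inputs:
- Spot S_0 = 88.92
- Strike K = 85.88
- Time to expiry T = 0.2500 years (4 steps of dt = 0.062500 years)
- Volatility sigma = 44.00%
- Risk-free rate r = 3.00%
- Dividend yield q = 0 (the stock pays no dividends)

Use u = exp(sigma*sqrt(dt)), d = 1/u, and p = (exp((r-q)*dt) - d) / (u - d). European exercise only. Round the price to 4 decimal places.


Answer: Price = V(0,0) = 5.9355

Derivation:
dt = T/N = 0.062500
u = exp(sigma*sqrt(dt)) = 1.116278; d = 1/u = 0.895834
p = (exp((r-q)*dt) - d) / (u - d) = 0.481041
Discount per step: exp(-r*dt) = 0.998127
Stock lattice S(k, i) with i counting down-moves:
  k=0: S(0,0) = 88.9200
  k=1: S(1,0) = 99.2594; S(1,1) = 79.6576
  k=2: S(2,0) = 110.8011; S(2,1) = 88.9200; S(2,2) = 71.3600
  k=3: S(3,0) = 123.6849; S(3,1) = 99.2594; S(3,2) = 79.6576; S(3,3) = 63.9267
  k=4: S(4,0) = 138.0667; S(4,1) = 110.8011; S(4,2) = 88.9200; S(4,3) = 71.3600; S(4,4) = 57.2677
Terminal payoffs V(N, i) = max(K - S_T, 0):
  V(4,0) = 0.000000; V(4,1) = 0.000000; V(4,2) = 0.000000; V(4,3) = 14.520028; V(4,4) = 28.612281
Backward induction: V(k, i) = exp(-r*dt) * [p * V(k+1, i) + (1-p) * V(k+1, i+1)].
  V(3,0) = exp(-r*dt) * [p*0.000000 + (1-p)*0.000000] = 0.000000
  V(3,1) = exp(-r*dt) * [p*0.000000 + (1-p)*0.000000] = 0.000000
  V(3,2) = exp(-r*dt) * [p*0.000000 + (1-p)*14.520028] = 7.521181
  V(3,3) = exp(-r*dt) * [p*14.520028 + (1-p)*28.612281] = 21.792427
  V(2,0) = exp(-r*dt) * [p*0.000000 + (1-p)*0.000000] = 0.000000
  V(2,1) = exp(-r*dt) * [p*0.000000 + (1-p)*7.521181] = 3.895871
  V(2,2) = exp(-r*dt) * [p*7.521181 + (1-p)*21.792427] = 14.899407
  V(1,0) = exp(-r*dt) * [p*0.000000 + (1-p)*3.895871] = 2.018009
  V(1,1) = exp(-r*dt) * [p*3.895871 + (1-p)*14.899407] = 9.588257
  V(0,0) = exp(-r*dt) * [p*2.018009 + (1-p)*9.588257] = 5.935516


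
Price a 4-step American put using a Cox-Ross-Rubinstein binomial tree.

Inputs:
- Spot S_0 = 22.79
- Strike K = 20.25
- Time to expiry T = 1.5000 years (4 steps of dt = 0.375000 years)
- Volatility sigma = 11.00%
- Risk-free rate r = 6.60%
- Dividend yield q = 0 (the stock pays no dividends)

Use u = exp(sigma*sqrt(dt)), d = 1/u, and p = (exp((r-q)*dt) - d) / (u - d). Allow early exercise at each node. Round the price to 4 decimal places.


Answer: Price = V(0,0) = 0.0768

Derivation:
dt = T/N = 0.375000
u = exp(sigma*sqrt(dt)) = 1.069682; d = 1/u = 0.934858
p = (exp((r-q)*dt) - d) / (u - d) = 0.669030
Discount per step: exp(-r*dt) = 0.975554
Stock lattice S(k, i) with i counting down-moves:
  k=0: S(0,0) = 22.7900
  k=1: S(1,0) = 24.3780; S(1,1) = 21.3054
  k=2: S(2,0) = 26.0767; S(2,1) = 22.7900; S(2,2) = 19.9175
  k=3: S(3,0) = 27.8938; S(3,1) = 24.3780; S(3,2) = 21.3054; S(3,3) = 18.6200
  k=4: S(4,0) = 29.8375; S(4,1) = 26.0767; S(4,2) = 22.7900; S(4,3) = 19.9175; S(4,4) = 17.4071
Terminal payoffs V(N, i) = max(K - S_T, 0):
  V(4,0) = 0.000000; V(4,1) = 0.000000; V(4,2) = 0.000000; V(4,3) = 0.332477; V(4,4) = 2.842903
Backward induction: V(k, i) = exp(-r*dt) * [p * V(k+1, i) + (1-p) * V(k+1, i+1)]; then take max(V_cont, immediate exercise) for American.
  V(3,0) = exp(-r*dt) * [p*0.000000 + (1-p)*0.000000] = 0.000000; exercise = 0.000000; V(3,0) = max -> 0.000000
  V(3,1) = exp(-r*dt) * [p*0.000000 + (1-p)*0.000000] = 0.000000; exercise = 0.000000; V(3,1) = max -> 0.000000
  V(3,2) = exp(-r*dt) * [p*0.000000 + (1-p)*0.332477] = 0.107350; exercise = 0.000000; V(3,2) = max -> 0.107350
  V(3,3) = exp(-r*dt) * [p*0.332477 + (1-p)*2.842903] = 1.134914; exercise = 1.629950; V(3,3) = max -> 1.629950
  V(2,0) = exp(-r*dt) * [p*0.000000 + (1-p)*0.000000] = 0.000000; exercise = 0.000000; V(2,0) = max -> 0.000000
  V(2,1) = exp(-r*dt) * [p*0.000000 + (1-p)*0.107350] = 0.034661; exercise = 0.000000; V(2,1) = max -> 0.034661
  V(2,2) = exp(-r*dt) * [p*0.107350 + (1-p)*1.629950] = 0.596342; exercise = 0.332477; V(2,2) = max -> 0.596342
  V(1,0) = exp(-r*dt) * [p*0.000000 + (1-p)*0.034661] = 0.011191; exercise = 0.000000; V(1,0) = max -> 0.011191
  V(1,1) = exp(-r*dt) * [p*0.034661 + (1-p)*0.596342] = 0.215169; exercise = 0.000000; V(1,1) = max -> 0.215169
  V(0,0) = exp(-r*dt) * [p*0.011191 + (1-p)*0.215169] = 0.076778; exercise = 0.000000; V(0,0) = max -> 0.076778


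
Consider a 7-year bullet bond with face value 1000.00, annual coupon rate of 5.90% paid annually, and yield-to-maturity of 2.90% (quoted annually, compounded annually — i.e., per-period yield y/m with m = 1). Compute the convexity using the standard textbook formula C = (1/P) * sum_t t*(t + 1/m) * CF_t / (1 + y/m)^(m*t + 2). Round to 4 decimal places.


Coupon per period c = face * coupon_rate / m = 59.000000
Periods per year m = 1; per-period yield y/m = 0.029000
Number of cashflows N = 7
Cashflows (t years, CF_t, discount factor 1/(1+y/m)^(m*t), PV):
  t = 1.0000: CF_t = 59.000000, DF = 0.971817, PV = 57.337221
  t = 2.0000: CF_t = 59.000000, DF = 0.944429, PV = 55.721303
  t = 3.0000: CF_t = 59.000000, DF = 0.917812, PV = 54.150926
  t = 4.0000: CF_t = 59.000000, DF = 0.891946, PV = 52.624807
  t = 5.0000: CF_t = 59.000000, DF = 0.866808, PV = 51.141697
  t = 6.0000: CF_t = 59.000000, DF = 0.842379, PV = 49.700386
  t = 7.0000: CF_t = 1059.000000, DF = 0.818639, PV = 866.938593
Price P = sum_t PV_t = 1187.614933
Convexity numerator sum_t t*(t + 1/m) * CF_t / (1+y/m)^(m*t + 2):
  t = 1.0000: term = 108.301852
  t = 2.0000: term = 315.748839
  t = 3.0000: term = 613.700368
  t = 4.0000: term = 994.007723
  t = 5.0000: term = 1448.990850
  t = 6.0000: term = 1971.416122
  t = 7.0000: term = 45850.662399
Convexity = (1/P) * sum = 51302.828154 / 1187.614933 = 43.198201

Answer: Convexity = 43.1982


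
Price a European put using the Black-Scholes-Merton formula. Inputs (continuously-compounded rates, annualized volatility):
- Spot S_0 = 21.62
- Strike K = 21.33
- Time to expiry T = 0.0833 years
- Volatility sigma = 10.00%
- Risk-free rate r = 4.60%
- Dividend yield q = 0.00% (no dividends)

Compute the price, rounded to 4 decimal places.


Answer: Price = 0.1042

Derivation:
d1 = (ln(S/K) + (r - q + 0.5*sigma^2) * T) / (sigma * sqrt(T)) = 0.61509043
d2 = d1 - sigma * sqrt(T) = 0.58622869
exp(-rT) = 0.99617553; exp(-qT) = 1.00000000
P = K * exp(-rT) * N(-d2) - S_0 * exp(-qT) * N(-d1)
N(-d1) = 0.26924750; N(-d2) = 0.27886092
P = 21.3300 * 0.99617553 * 0.27886092 - 21.6200 * 1.00000000 * 0.26924750 = 0.1042


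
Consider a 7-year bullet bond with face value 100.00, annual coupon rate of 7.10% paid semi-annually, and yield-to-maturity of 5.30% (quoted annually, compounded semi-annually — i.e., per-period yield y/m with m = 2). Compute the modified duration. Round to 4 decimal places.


Coupon per period c = face * coupon_rate / m = 3.550000
Periods per year m = 2; per-period yield y/m = 0.026500
Number of cashflows N = 14
Cashflows (t years, CF_t, discount factor 1/(1+y/m)^(m*t), PV):
  t = 0.5000: CF_t = 3.550000, DF = 0.974184, PV = 3.458354
  t = 1.0000: CF_t = 3.550000, DF = 0.949035, PV = 3.369073
  t = 1.5000: CF_t = 3.550000, DF = 0.924535, PV = 3.282098
  t = 2.0000: CF_t = 3.550000, DF = 0.900667, PV = 3.197367
  t = 2.5000: CF_t = 3.550000, DF = 0.877415, PV = 3.114825
  t = 3.0000: CF_t = 3.550000, DF = 0.854764, PV = 3.034413
  t = 3.5000: CF_t = 3.550000, DF = 0.832698, PV = 2.956077
  t = 4.0000: CF_t = 3.550000, DF = 0.811201, PV = 2.879763
  t = 4.5000: CF_t = 3.550000, DF = 0.790259, PV = 2.805419
  t = 5.0000: CF_t = 3.550000, DF = 0.769858, PV = 2.732995
  t = 5.5000: CF_t = 3.550000, DF = 0.749983, PV = 2.662440
  t = 6.0000: CF_t = 3.550000, DF = 0.730622, PV = 2.593707
  t = 6.5000: CF_t = 3.550000, DF = 0.711760, PV = 2.526748
  t = 7.0000: CF_t = 103.550000, DF = 0.693385, PV = 71.800051
Price P = sum_t PV_t = 110.413328
First compute Macaulay numerator sum_t t * PV_t:
  t * PV_t at t = 0.5000: 1.729177
  t * PV_t at t = 1.0000: 3.369073
  t * PV_t at t = 1.5000: 4.923146
  t * PV_t at t = 2.0000: 6.394735
  t * PV_t at t = 2.5000: 7.787061
  t * PV_t at t = 3.0000: 9.103238
  t * PV_t at t = 3.5000: 10.346268
  t * PV_t at t = 4.0000: 11.519051
  t * PV_t at t = 4.5000: 12.624387
  t * PV_t at t = 5.0000: 13.664974
  t * PV_t at t = 5.5000: 14.643421
  t * PV_t at t = 6.0000: 15.562242
  t * PV_t at t = 6.5000: 16.423863
  t * PV_t at t = 7.0000: 502.600355
Macaulay duration D = 630.690992 / 110.413328 = 5.712091
Modified duration = D / (1 + y/m) = 5.712091 / (1 + 0.026500) = 5.564628

Answer: Modified duration = 5.5646


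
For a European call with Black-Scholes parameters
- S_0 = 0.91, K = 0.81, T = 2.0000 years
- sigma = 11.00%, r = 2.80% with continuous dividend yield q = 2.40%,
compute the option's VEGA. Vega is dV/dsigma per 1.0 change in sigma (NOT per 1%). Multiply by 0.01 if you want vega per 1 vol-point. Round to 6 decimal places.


Answer: Vega = 0.332972

Derivation:
d1 = 0.8775217772; d2 = 0.7219582853
phi(d1) = 0.2714544927; exp(-qT) = 0.9531337871; exp(-rT) = 0.9455391359
Vega = S * exp(-qT) * phi(d1) * sqrt(T) = 0.9100 * 0.9531337871 * 0.2714544927 * 1.4142135624 = 0.332972


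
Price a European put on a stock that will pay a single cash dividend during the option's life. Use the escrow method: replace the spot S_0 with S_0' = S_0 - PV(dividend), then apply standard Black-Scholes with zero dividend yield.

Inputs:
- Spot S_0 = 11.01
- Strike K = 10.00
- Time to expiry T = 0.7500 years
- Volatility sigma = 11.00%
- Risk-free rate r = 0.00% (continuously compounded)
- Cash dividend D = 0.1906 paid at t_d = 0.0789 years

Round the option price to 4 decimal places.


Answer: Price = 0.1135

Derivation:
PV(D) = D * exp(-r * t_d) = 0.1906 * 1.00000000 = 0.19060000
S_0' = S_0 - PV(D) = 11.0100 - 0.19060000 = 10.81940000
d1 = (ln(S_0'/K) + (r + sigma^2/2)*T) / (sigma*sqrt(T)) = 0.87435212
d2 = d1 - sigma*sqrt(T) = 0.77908932
exp(-rT) = 1.00000000
N(-d1) = 0.19096326; N(-d2) = 0.21796355
P = K * exp(-rT) * N(-d2) - S_0' * N(-d1) = 10.0000 * 1.00000000 * 0.21796355 - 10.81940000 * 0.19096326 = 0.1135


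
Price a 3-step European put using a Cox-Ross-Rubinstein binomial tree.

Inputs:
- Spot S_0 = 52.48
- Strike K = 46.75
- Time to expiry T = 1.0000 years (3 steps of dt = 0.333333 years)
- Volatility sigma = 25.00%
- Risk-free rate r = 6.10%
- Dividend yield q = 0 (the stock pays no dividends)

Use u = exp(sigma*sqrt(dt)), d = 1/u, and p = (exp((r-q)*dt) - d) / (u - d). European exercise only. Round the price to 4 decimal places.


Answer: Price = V(0,0) = 1.6358

Derivation:
dt = T/N = 0.333333
u = exp(sigma*sqrt(dt)) = 1.155274; d = 1/u = 0.865596
p = (exp((r-q)*dt) - d) / (u - d) = 0.534889
Discount per step: exp(-r*dt) = 0.979872
Stock lattice S(k, i) with i counting down-moves:
  k=0: S(0,0) = 52.4800
  k=1: S(1,0) = 60.6288; S(1,1) = 45.4265
  k=2: S(2,0) = 70.0429; S(2,1) = 52.4800; S(2,2) = 39.3209
  k=3: S(3,0) = 80.9187; S(3,1) = 60.6288; S(3,2) = 45.4265; S(3,3) = 34.0360
Terminal payoffs V(N, i) = max(K - S_T, 0):
  V(3,0) = 0.000000; V(3,1) = 0.000000; V(3,2) = 1.323548; V(3,3) = 12.713978
Backward induction: V(k, i) = exp(-r*dt) * [p * V(k+1, i) + (1-p) * V(k+1, i+1)].
  V(2,0) = exp(-r*dt) * [p*0.000000 + (1-p)*0.000000] = 0.000000
  V(2,1) = exp(-r*dt) * [p*0.000000 + (1-p)*1.323548] = 0.603206
  V(2,2) = exp(-r*dt) * [p*1.323548 + (1-p)*12.713978] = 6.488083
  V(1,0) = exp(-r*dt) * [p*0.000000 + (1-p)*0.603206] = 0.274910
  V(1,1) = exp(-r*dt) * [p*0.603206 + (1-p)*6.488083] = 3.273091
  V(0,0) = exp(-r*dt) * [p*0.274910 + (1-p)*3.273091] = 1.635794


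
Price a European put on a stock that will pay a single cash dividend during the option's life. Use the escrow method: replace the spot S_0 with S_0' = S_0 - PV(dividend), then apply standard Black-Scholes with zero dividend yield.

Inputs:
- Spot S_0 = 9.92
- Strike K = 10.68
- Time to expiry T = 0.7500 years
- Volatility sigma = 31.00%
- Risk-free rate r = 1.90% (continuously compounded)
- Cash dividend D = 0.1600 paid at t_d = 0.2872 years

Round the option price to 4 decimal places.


PV(D) = D * exp(-r * t_d) = 0.1600 * 0.99455806 = 0.15912929
S_0' = S_0 - PV(D) = 9.9200 - 0.15912929 = 9.76087071
d1 = (ln(S_0'/K) + (r + sigma^2/2)*T) / (sigma*sqrt(T)) = -0.14789004
d2 = d1 - sigma*sqrt(T) = -0.41635792
exp(-rT) = 0.98585105
N(-d1) = 0.55878523; N(-d2) = 0.66142594
P = K * exp(-rT) * N(-d2) - S_0' * N(-d1) = 10.6800 * 0.98585105 * 0.66142594 - 9.76087071 * 0.55878523 = 1.5099

Answer: Price = 1.5099


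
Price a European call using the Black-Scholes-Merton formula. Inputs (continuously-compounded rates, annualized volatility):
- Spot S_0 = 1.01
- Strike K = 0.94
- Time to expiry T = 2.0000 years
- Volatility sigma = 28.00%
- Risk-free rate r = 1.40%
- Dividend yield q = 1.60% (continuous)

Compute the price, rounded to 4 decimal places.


Answer: Price = 0.1827

Derivation:
d1 = (ln(S/K) + (r - q + 0.5*sigma^2) * T) / (sigma * sqrt(T)) = 0.36927574
d2 = d1 - sigma * sqrt(T) = -0.02670405
exp(-rT) = 0.97238837; exp(-qT) = 0.96850658
C = S_0 * exp(-qT) * N(d1) - K * exp(-rT) * N(d2)
N(d1) = 0.64403890; N(d2) = 0.48934789
C = 1.0100 * 0.96850658 * 0.64403890 - 0.9400 * 0.97238837 * 0.48934789 = 0.1827


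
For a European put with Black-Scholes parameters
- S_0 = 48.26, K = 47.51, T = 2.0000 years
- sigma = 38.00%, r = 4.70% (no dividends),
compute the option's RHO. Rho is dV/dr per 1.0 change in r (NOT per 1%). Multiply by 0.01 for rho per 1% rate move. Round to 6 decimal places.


Answer: Rho = -45.476455

Derivation:
d1 = 0.4727620014; d2 = -0.0646391523
phi(d1) = 0.3567605366; exp(-qT) = 1.0000000000; exp(-rT) = 0.9102827622
N(-d2) = 0.5257693446
Rho = -K*T*exp(-rT)*N(-d2) = -47.5100 * 2.0000 * 0.9102827622 * 0.5257693446 = -45.476455


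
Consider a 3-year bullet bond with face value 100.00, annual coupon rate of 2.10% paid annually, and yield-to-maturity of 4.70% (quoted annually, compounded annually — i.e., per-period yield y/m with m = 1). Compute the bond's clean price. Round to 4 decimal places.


Coupon per period c = face * coupon_rate / m = 2.100000
Periods per year m = 1; per-period yield y/m = 0.047000
Number of cashflows N = 3
Cashflows (t years, CF_t, discount factor 1/(1+y/m)^(m*t), PV):
  t = 1.0000: CF_t = 2.100000, DF = 0.955110, PV = 2.005731
  t = 2.0000: CF_t = 2.100000, DF = 0.912235, PV = 1.915693
  t = 3.0000: CF_t = 102.100000, DF = 0.871284, PV = 88.958141
Price P = sum_t PV_t = 92.879564

Answer: Price = 92.8796


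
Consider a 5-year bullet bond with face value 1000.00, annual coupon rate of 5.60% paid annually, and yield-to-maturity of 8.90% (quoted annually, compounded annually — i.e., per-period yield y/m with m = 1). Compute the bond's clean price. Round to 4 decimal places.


Coupon per period c = face * coupon_rate / m = 56.000000
Periods per year m = 1; per-period yield y/m = 0.089000
Number of cashflows N = 5
Cashflows (t years, CF_t, discount factor 1/(1+y/m)^(m*t), PV):
  t = 1.0000: CF_t = 56.000000, DF = 0.918274, PV = 51.423324
  t = 2.0000: CF_t = 56.000000, DF = 0.843226, PV = 47.220683
  t = 3.0000: CF_t = 56.000000, DF = 0.774313, PV = 43.361509
  t = 4.0000: CF_t = 56.000000, DF = 0.711031, PV = 39.817731
  t = 5.0000: CF_t = 1056.000000, DF = 0.652921, PV = 689.484519
Price P = sum_t PV_t = 871.307767

Answer: Price = 871.3078


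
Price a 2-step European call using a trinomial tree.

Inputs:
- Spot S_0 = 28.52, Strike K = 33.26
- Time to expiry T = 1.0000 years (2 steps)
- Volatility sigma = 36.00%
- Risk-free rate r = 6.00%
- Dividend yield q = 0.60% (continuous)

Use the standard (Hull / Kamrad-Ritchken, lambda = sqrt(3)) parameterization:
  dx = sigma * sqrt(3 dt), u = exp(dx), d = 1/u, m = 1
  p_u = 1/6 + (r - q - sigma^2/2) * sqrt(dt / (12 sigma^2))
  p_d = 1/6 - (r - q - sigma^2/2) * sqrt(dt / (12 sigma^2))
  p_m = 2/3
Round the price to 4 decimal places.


Answer: Price = V(0,0) = 3.0950

Derivation:
dt = T/N = 0.500000; dx = sigma*sqrt(3*dt) = 0.440908
u = exp(dx) = 1.554118; d = 1/u = 0.643452
p_u = 0.160543, p_m = 0.666667, p_d = 0.172790
Discount per step: exp(-r*dt) = 0.970446
Stock lattice S(k, j) with j the centered position index:
  k=0: S(0,+0) = 28.5200
  k=1: S(1,-1) = 18.3512; S(1,+0) = 28.5200; S(1,+1) = 44.3234
  k=2: S(2,-2) = 11.8081; S(2,-1) = 18.3512; S(2,+0) = 28.5200; S(2,+1) = 44.3234; S(2,+2) = 68.8839
Terminal payoffs V(N, j) = max(S_T - K, 0):
  V(2,-2) = 0.000000; V(2,-1) = 0.000000; V(2,+0) = 0.000000; V(2,+1) = 11.063444; V(2,+2) = 35.623860
Backward induction: V(k, j) = exp(-r*dt) * [p_u * V(k+1, j+1) + p_m * V(k+1, j) + p_d * V(k+1, j-1)]
  V(1,-1) = exp(-r*dt) * [p_u*0.000000 + p_m*0.000000 + p_d*0.000000] = 0.000000
  V(1,+0) = exp(-r*dt) * [p_u*11.063444 + p_m*0.000000 + p_d*0.000000] = 1.723664
  V(1,+1) = exp(-r*dt) * [p_u*35.623860 + p_m*11.063444 + p_d*0.000000] = 12.707779
  V(0,+0) = exp(-r*dt) * [p_u*12.707779 + p_m*1.723664 + p_d*0.000000] = 3.094997


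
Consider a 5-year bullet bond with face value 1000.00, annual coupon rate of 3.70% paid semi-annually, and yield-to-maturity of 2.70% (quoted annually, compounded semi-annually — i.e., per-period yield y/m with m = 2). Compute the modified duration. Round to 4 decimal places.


Coupon per period c = face * coupon_rate / m = 18.500000
Periods per year m = 2; per-period yield y/m = 0.013500
Number of cashflows N = 10
Cashflows (t years, CF_t, discount factor 1/(1+y/m)^(m*t), PV):
  t = 0.5000: CF_t = 18.500000, DF = 0.986680, PV = 18.253577
  t = 1.0000: CF_t = 18.500000, DF = 0.973537, PV = 18.010436
  t = 1.5000: CF_t = 18.500000, DF = 0.960569, PV = 17.770534
  t = 2.0000: CF_t = 18.500000, DF = 0.947774, PV = 17.533827
  t = 2.5000: CF_t = 18.500000, DF = 0.935150, PV = 17.300273
  t = 3.0000: CF_t = 18.500000, DF = 0.922694, PV = 17.069831
  t = 3.5000: CF_t = 18.500000, DF = 0.910403, PV = 16.842457
  t = 4.0000: CF_t = 18.500000, DF = 0.898276, PV = 16.618113
  t = 4.5000: CF_t = 18.500000, DF = 0.886311, PV = 16.396757
  t = 5.0000: CF_t = 1018.500000, DF = 0.874505, PV = 890.683697
Price P = sum_t PV_t = 1046.479501
First compute Macaulay numerator sum_t t * PV_t:
  t * PV_t at t = 0.5000: 9.126788
  t * PV_t at t = 1.0000: 18.010436
  t * PV_t at t = 1.5000: 26.655800
  t * PV_t at t = 2.0000: 35.067654
  t * PV_t at t = 2.5000: 43.250683
  t * PV_t at t = 3.0000: 51.209492
  t * PV_t at t = 3.5000: 58.948601
  t * PV_t at t = 4.0000: 66.472451
  t * PV_t at t = 4.5000: 73.785405
  t * PV_t at t = 5.0000: 4453.418484
Macaulay duration D = 4835.945795 / 1046.479501 = 4.621157
Modified duration = D / (1 + y/m) = 4.621157 / (1 + 0.013500) = 4.559602

Answer: Modified duration = 4.5596


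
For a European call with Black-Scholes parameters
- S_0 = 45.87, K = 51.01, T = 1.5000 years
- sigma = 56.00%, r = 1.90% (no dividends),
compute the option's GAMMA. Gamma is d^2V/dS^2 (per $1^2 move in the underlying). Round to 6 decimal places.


d1 = 0.2296245242; d2 = -0.4562326038
phi(d1) = 0.3885621125; exp(-qT) = 1.0000000000; exp(-rT) = 0.9719022941
Gamma = exp(-qT) * phi(d1) / (S * sigma * sqrt(T)) = 1.0000000000 * 0.3885621125 / (45.8700 * 0.5600 * 1.2247448714) = 0.012351

Answer: Gamma = 0.012351


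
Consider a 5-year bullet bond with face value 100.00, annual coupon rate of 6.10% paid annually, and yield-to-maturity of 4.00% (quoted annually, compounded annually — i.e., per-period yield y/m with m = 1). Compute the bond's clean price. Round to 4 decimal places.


Answer: Price = 109.3488

Derivation:
Coupon per period c = face * coupon_rate / m = 6.100000
Periods per year m = 1; per-period yield y/m = 0.040000
Number of cashflows N = 5
Cashflows (t years, CF_t, discount factor 1/(1+y/m)^(m*t), PV):
  t = 1.0000: CF_t = 6.100000, DF = 0.961538, PV = 5.865385
  t = 2.0000: CF_t = 6.100000, DF = 0.924556, PV = 5.639793
  t = 3.0000: CF_t = 6.100000, DF = 0.888996, PV = 5.422878
  t = 4.0000: CF_t = 6.100000, DF = 0.854804, PV = 5.214306
  t = 5.0000: CF_t = 106.100000, DF = 0.821927, PV = 87.206466
Price P = sum_t PV_t = 109.348827


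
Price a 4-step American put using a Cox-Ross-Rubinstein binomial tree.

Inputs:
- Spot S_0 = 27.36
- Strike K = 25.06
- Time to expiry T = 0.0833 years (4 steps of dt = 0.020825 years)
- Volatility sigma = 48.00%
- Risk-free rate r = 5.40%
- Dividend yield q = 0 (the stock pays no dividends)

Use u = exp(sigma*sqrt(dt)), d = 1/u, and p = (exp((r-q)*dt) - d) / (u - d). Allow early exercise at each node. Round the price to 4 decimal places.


Answer: Price = V(0,0) = 0.6127

Derivation:
dt = T/N = 0.020825
u = exp(sigma*sqrt(dt)) = 1.071724; d = 1/u = 0.933076
p = (exp((r-q)*dt) - d) / (u - d) = 0.490805
Discount per step: exp(-r*dt) = 0.998876
Stock lattice S(k, i) with i counting down-moves:
  k=0: S(0,0) = 27.3600
  k=1: S(1,0) = 29.3224; S(1,1) = 25.5290
  k=2: S(2,0) = 31.4255; S(2,1) = 27.3600; S(2,2) = 23.8205
  k=3: S(3,0) = 33.6794; S(3,1) = 29.3224; S(3,2) = 25.5290; S(3,3) = 22.2263
  k=4: S(4,0) = 36.0950; S(4,1) = 31.4255; S(4,2) = 27.3600; S(4,3) = 23.8205; S(4,4) = 20.7389
Terminal payoffs V(N, i) = max(K - S_T, 0):
  V(4,0) = 0.000000; V(4,1) = 0.000000; V(4,2) = 0.000000; V(4,3) = 1.239519; V(4,4) = 4.321137
Backward induction: V(k, i) = exp(-r*dt) * [p * V(k+1, i) + (1-p) * V(k+1, i+1)]; then take max(V_cont, immediate exercise) for American.
  V(3,0) = exp(-r*dt) * [p*0.000000 + (1-p)*0.000000] = 0.000000; exercise = 0.000000; V(3,0) = max -> 0.000000
  V(3,1) = exp(-r*dt) * [p*0.000000 + (1-p)*0.000000] = 0.000000; exercise = 0.000000; V(3,1) = max -> 0.000000
  V(3,2) = exp(-r*dt) * [p*0.000000 + (1-p)*1.239519] = 0.630447; exercise = 0.000000; V(3,2) = max -> 0.630447
  V(3,3) = exp(-r*dt) * [p*1.239519 + (1-p)*4.321137] = 2.805506; exercise = 2.833671; V(3,3) = max -> 2.833671
  V(2,0) = exp(-r*dt) * [p*0.000000 + (1-p)*0.000000] = 0.000000; exercise = 0.000000; V(2,0) = max -> 0.000000
  V(2,1) = exp(-r*dt) * [p*0.000000 + (1-p)*0.630447] = 0.320660; exercise = 0.000000; V(2,1) = max -> 0.320660
  V(2,2) = exp(-r*dt) * [p*0.630447 + (1-p)*2.833671] = 1.750348; exercise = 1.239519; V(2,2) = max -> 1.750348
  V(1,0) = exp(-r*dt) * [p*0.000000 + (1-p)*0.320660] = 0.163095; exercise = 0.000000; V(1,0) = max -> 0.163095
  V(1,1) = exp(-r*dt) * [p*0.320660 + (1-p)*1.750348] = 1.047471; exercise = 0.000000; V(1,1) = max -> 1.047471
  V(0,0) = exp(-r*dt) * [p*0.163095 + (1-p)*1.047471] = 0.612725; exercise = 0.000000; V(0,0) = max -> 0.612725


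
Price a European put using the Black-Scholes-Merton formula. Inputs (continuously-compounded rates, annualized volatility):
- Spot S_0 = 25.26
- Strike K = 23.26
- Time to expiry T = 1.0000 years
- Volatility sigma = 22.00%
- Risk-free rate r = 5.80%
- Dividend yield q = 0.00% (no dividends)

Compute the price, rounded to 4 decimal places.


Answer: Price = 0.8175

Derivation:
d1 = (ln(S/K) + (r - q + 0.5*sigma^2) * T) / (sigma * sqrt(T)) = 0.74857714
d2 = d1 - sigma * sqrt(T) = 0.52857714
exp(-rT) = 0.94364995; exp(-qT) = 1.00000000
P = K * exp(-rT) * N(-d2) - S_0 * exp(-qT) * N(-d1)
N(-d1) = 0.22705606; N(-d2) = 0.29854941
P = 23.2600 * 0.94364995 * 0.29854941 - 25.2600 * 1.00000000 * 0.22705606 = 0.8175


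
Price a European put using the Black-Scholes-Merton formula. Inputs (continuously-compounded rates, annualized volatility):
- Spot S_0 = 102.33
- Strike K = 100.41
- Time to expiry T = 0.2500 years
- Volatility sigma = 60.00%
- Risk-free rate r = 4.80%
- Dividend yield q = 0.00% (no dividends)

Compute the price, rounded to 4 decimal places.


d1 = (ln(S/K) + (r - q + 0.5*sigma^2) * T) / (sigma * sqrt(T)) = 0.25313694
d2 = d1 - sigma * sqrt(T) = -0.04686306
exp(-rT) = 0.98807171; exp(-qT) = 1.00000000
P = K * exp(-rT) * N(-d2) - S_0 * exp(-qT) * N(-d1)
N(-d1) = 0.40008120; N(-d2) = 0.51868882
P = 100.4100 * 0.98807171 * 0.51868882 - 102.3300 * 1.00000000 * 0.40008120 = 10.5200

Answer: Price = 10.5200


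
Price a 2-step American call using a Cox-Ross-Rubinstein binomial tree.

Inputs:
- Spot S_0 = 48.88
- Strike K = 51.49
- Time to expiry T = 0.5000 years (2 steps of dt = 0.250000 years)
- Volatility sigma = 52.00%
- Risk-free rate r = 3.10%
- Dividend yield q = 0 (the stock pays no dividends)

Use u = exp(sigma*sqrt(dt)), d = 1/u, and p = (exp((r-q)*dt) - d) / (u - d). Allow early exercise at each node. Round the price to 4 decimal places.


dt = T/N = 0.250000
u = exp(sigma*sqrt(dt)) = 1.296930; d = 1/u = 0.771052
p = (exp((r-q)*dt) - d) / (u - d) = 0.450158
Discount per step: exp(-r*dt) = 0.992280
Stock lattice S(k, i) with i counting down-moves:
  k=0: S(0,0) = 48.8800
  k=1: S(1,0) = 63.3939; S(1,1) = 37.6890
  k=2: S(2,0) = 82.2175; S(2,1) = 48.8800; S(2,2) = 29.0602
Terminal payoffs V(N, i) = max(S_T - K, 0):
  V(2,0) = 30.727512; V(2,1) = 0.000000; V(2,2) = 0.000000
Backward induction: V(k, i) = exp(-r*dt) * [p * V(k+1, i) + (1-p) * V(k+1, i+1)]; then take max(V_cont, immediate exercise) for American.
  V(1,0) = exp(-r*dt) * [p*30.727512 + (1-p)*0.000000] = 13.725456; exercise = 11.903943; V(1,0) = max -> 13.725456
  V(1,1) = exp(-r*dt) * [p*0.000000 + (1-p)*0.000000] = 0.000000; exercise = 0.000000; V(1,1) = max -> 0.000000
  V(0,0) = exp(-r*dt) * [p*13.725456 + (1-p)*0.000000] = 6.130927; exercise = 0.000000; V(0,0) = max -> 6.130927

Answer: Price = V(0,0) = 6.1309


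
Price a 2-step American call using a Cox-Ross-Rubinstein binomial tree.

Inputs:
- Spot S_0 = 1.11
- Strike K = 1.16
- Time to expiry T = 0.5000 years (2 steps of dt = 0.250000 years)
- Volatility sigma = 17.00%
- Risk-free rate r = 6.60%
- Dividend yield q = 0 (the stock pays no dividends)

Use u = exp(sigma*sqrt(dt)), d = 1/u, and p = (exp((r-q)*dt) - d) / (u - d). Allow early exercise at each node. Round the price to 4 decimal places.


Answer: Price = V(0,0) = 0.0501

Derivation:
dt = T/N = 0.250000
u = exp(sigma*sqrt(dt)) = 1.088717; d = 1/u = 0.918512
p = (exp((r-q)*dt) - d) / (u - d) = 0.576509
Discount per step: exp(-r*dt) = 0.983635
Stock lattice S(k, i) with i counting down-moves:
  k=0: S(0,0) = 1.1100
  k=1: S(1,0) = 1.2085; S(1,1) = 1.0195
  k=2: S(2,0) = 1.3157; S(2,1) = 1.1100; S(2,2) = 0.9365
Terminal payoffs V(N, i) = max(S_T - K, 0):
  V(2,0) = 0.155688; V(2,1) = 0.000000; V(2,2) = 0.000000
Backward induction: V(k, i) = exp(-r*dt) * [p * V(k+1, i) + (1-p) * V(k+1, i+1)]; then take max(V_cont, immediate exercise) for American.
  V(1,0) = exp(-r*dt) * [p*0.155688 + (1-p)*0.000000] = 0.088287; exercise = 0.048476; V(1,0) = max -> 0.088287
  V(1,1) = exp(-r*dt) * [p*0.000000 + (1-p)*0.000000] = 0.000000; exercise = 0.000000; V(1,1) = max -> 0.000000
  V(0,0) = exp(-r*dt) * [p*0.088287 + (1-p)*0.000000] = 0.050065; exercise = 0.000000; V(0,0) = max -> 0.050065


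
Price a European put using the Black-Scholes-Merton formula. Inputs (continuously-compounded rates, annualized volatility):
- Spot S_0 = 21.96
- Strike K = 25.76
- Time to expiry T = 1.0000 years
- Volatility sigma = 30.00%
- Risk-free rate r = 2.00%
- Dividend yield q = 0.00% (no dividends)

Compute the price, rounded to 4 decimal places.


d1 = (ln(S/K) + (r - q + 0.5*sigma^2) * T) / (sigma * sqrt(T)) = -0.31533428
d2 = d1 - sigma * sqrt(T) = -0.61533428
exp(-rT) = 0.98019867; exp(-qT) = 1.00000000
P = K * exp(-rT) * N(-d2) - S_0 * exp(-qT) * N(-d1)
N(-d1) = 0.62374607; N(-d2) = 0.73083301
P = 25.7600 * 0.98019867 * 0.73083301 - 21.9600 * 1.00000000 * 0.62374607 = 4.7560

Answer: Price = 4.7560


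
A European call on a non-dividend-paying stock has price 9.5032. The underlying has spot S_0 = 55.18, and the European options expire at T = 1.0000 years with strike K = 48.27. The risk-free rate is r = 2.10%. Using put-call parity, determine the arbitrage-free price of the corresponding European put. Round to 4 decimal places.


Answer: Put price = 1.5901

Derivation:
Put-call parity: C - P = S_0 * exp(-qT) - K * exp(-rT).
S_0 * exp(-qT) = 55.1800 * 1.00000000 = 55.18000000
K * exp(-rT) = 48.2700 * 0.97921896 = 47.26689942
P = C - S*exp(-qT) + K*exp(-rT)
P = 9.5032 - 55.18000000 + 47.26689942 = 1.5901


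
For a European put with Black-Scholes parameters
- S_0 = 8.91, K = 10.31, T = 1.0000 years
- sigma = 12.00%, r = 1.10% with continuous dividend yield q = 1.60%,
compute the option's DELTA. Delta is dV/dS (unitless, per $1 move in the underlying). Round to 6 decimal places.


d1 = -1.1978338046; d2 = -1.3178338046
phi(d1) = 0.1946910288; exp(-qT) = 0.9841273201; exp(-rT) = 0.9890602788
N(-d1) = 0.8845091380
Delta = -exp(-qT) * N(-d1) = -0.9841273201 * 0.8845091380 = -0.870470

Answer: Delta = -0.870470


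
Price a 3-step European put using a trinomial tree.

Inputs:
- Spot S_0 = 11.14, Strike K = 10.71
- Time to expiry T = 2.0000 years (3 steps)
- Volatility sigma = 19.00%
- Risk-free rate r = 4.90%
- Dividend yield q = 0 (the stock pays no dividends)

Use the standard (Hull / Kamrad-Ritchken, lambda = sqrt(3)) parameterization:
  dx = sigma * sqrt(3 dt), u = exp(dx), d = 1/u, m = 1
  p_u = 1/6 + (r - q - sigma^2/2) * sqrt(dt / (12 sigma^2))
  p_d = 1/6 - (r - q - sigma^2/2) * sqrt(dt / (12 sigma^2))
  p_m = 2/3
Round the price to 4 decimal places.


Answer: Price = V(0,0) = 0.4968

Derivation:
dt = T/N = 0.666667; dx = sigma*sqrt(3*dt) = 0.268701
u = exp(dx) = 1.308263; d = 1/u = 0.764372
p_u = 0.205061, p_m = 0.666667, p_d = 0.128272
Discount per step: exp(-r*dt) = 0.967861
Stock lattice S(k, j) with j the centered position index:
  k=0: S(0,+0) = 11.1400
  k=1: S(1,-1) = 8.5151; S(1,+0) = 11.1400; S(1,+1) = 14.5741
  k=2: S(2,-2) = 6.5087; S(2,-1) = 8.5151; S(2,+0) = 11.1400; S(2,+1) = 14.5741; S(2,+2) = 19.0667
  k=3: S(3,-3) = 4.9751; S(3,-2) = 6.5087; S(3,-1) = 8.5151; S(3,+0) = 11.1400; S(3,+1) = 14.5741; S(3,+2) = 19.0667; S(3,+3) = 24.9443
Terminal payoffs V(N, j) = max(K - S_T, 0):
  V(3,-3) = 5.734925; V(3,-2) = 4.201291; V(3,-1) = 2.194895; V(3,+0) = 0.000000; V(3,+1) = 0.000000; V(3,+2) = 0.000000; V(3,+3) = 0.000000
Backward induction: V(k, j) = exp(-r*dt) * [p_u * V(k+1, j+1) + p_m * V(k+1, j) + p_d * V(k+1, j-1)]
  V(2,-2) = exp(-r*dt) * [p_u*2.194895 + p_m*4.201291 + p_d*5.734925] = 3.858455
  V(2,-1) = exp(-r*dt) * [p_u*0.000000 + p_m*2.194895 + p_d*4.201291] = 1.937824
  V(2,+0) = exp(-r*dt) * [p_u*0.000000 + p_m*0.000000 + p_d*2.194895] = 0.272495
  V(2,+1) = exp(-r*dt) * [p_u*0.000000 + p_m*0.000000 + p_d*0.000000] = 0.000000
  V(2,+2) = exp(-r*dt) * [p_u*0.000000 + p_m*0.000000 + p_d*0.000000] = 0.000000
  V(1,-1) = exp(-r*dt) * [p_u*0.272495 + p_m*1.937824 + p_d*3.858455] = 1.783470
  V(1,+0) = exp(-r*dt) * [p_u*0.000000 + p_m*0.272495 + p_d*1.937824] = 0.416405
  V(1,+1) = exp(-r*dt) * [p_u*0.000000 + p_m*0.000000 + p_d*0.272495] = 0.033830
  V(0,+0) = exp(-r*dt) * [p_u*0.033830 + p_m*0.416405 + p_d*1.783470] = 0.496813


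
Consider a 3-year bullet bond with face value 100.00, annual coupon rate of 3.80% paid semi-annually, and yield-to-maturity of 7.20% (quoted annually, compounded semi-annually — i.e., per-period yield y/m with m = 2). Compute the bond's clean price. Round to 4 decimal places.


Coupon per period c = face * coupon_rate / m = 1.900000
Periods per year m = 2; per-period yield y/m = 0.036000
Number of cashflows N = 6
Cashflows (t years, CF_t, discount factor 1/(1+y/m)^(m*t), PV):
  t = 0.5000: CF_t = 1.900000, DF = 0.965251, PV = 1.833977
  t = 1.0000: CF_t = 1.900000, DF = 0.931709, PV = 1.770248
  t = 1.5000: CF_t = 1.900000, DF = 0.899333, PV = 1.708734
  t = 2.0000: CF_t = 1.900000, DF = 0.868082, PV = 1.649357
  t = 2.5000: CF_t = 1.900000, DF = 0.837917, PV = 1.592043
  t = 3.0000: CF_t = 101.900000, DF = 0.808801, PV = 82.416782
Price P = sum_t PV_t = 90.971140

Answer: Price = 90.9711


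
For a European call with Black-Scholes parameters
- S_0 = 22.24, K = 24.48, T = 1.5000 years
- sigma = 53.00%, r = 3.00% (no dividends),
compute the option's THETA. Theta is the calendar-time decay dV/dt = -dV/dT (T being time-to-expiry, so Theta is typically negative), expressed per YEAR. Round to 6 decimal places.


Answer: Theta = -2.103643

Derivation:
d1 = 0.2460443302; d2 = -0.4030704516
phi(d1) = 0.3870476606; exp(-qT) = 1.0000000000; exp(-rT) = 0.9559974818
Theta = -S*exp(-qT)*phi(d1)*sigma/(2*sqrt(T)) - r*K*exp(-rT)*N(d2) + q*S*exp(-qT)*N(d1)
N(d1) = 0.5971760418; N(d2) = 0.3434481986; sqrt(T) = 1.2247448714
Term 1 = -22.2400 * 1.0000000000 * 0.3870476606 * 0.5300 / (2 * 1.2247448714) = -1.8625136923
Term 2 = -0.0300 * 24.4800 * 0.9559974818 * 0.3434481986 = -0.2411296742
Term 3 = 0 (no dividend yield, q = 0)
Theta = -1.8625136923 + (-0.2411296742) + (0.0000000000) = -2.103643


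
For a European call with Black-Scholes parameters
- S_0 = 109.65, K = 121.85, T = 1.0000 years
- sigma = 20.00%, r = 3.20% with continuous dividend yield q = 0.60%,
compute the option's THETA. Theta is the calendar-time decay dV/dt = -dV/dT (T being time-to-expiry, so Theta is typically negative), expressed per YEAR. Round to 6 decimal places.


d1 = -0.2974865260; d2 = -0.4974865260
phi(d1) = 0.3816743008; exp(-qT) = 0.9940179641; exp(-rT) = 0.9685065821
Theta = -S*exp(-qT)*phi(d1)*sigma/(2*sqrt(T)) - r*K*exp(-rT)*N(d2) + q*S*exp(-qT)*N(d1)
N(d1) = 0.3830475467; N(d2) = 0.3094230011; sqrt(T) = 1.0000000000
Term 1 = -109.6500 * 0.9940179641 * 0.3816743008 * 0.2000 / (2 * 1.0000000000) = -4.1600235368
Term 2 = -0.0320 * 121.8500 * 0.9685065821 * 0.3094230011 = -1.1685052890
Term 3 = 0.0060 * 109.6500 * 0.9940179641 * 0.3830475467 = 0.2504994662
Theta = -4.1600235368 + (-1.1685052890) + (0.2504994662) = -5.078029

Answer: Theta = -5.078029


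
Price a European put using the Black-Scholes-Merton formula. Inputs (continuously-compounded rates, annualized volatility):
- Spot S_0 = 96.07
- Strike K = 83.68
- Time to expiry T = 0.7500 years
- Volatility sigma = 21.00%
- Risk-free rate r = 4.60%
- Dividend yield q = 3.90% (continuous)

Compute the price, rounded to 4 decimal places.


Answer: Price = 1.9341

Derivation:
d1 = (ln(S/K) + (r - q + 0.5*sigma^2) * T) / (sigma * sqrt(T)) = 0.87902729
d2 = d1 - sigma * sqrt(T) = 0.69716195
exp(-rT) = 0.96608834; exp(-qT) = 0.97117364
P = K * exp(-rT) * N(-d2) - S_0 * exp(-qT) * N(-d1)
N(-d1) = 0.18969324; N(-d2) = 0.24285072
P = 83.6800 * 0.96608834 * 0.24285072 - 96.0700 * 0.97117364 * 0.18969324 = 1.9341


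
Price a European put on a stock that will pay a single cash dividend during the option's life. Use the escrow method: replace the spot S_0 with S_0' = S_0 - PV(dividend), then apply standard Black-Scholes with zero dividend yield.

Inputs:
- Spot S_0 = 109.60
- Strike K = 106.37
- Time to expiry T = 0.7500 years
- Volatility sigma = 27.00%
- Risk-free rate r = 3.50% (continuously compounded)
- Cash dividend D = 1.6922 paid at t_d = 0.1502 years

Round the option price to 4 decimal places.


PV(D) = D * exp(-r * t_d) = 1.6922 * 0.99475679 = 1.68332745
S_0' = S_0 - PV(D) = 109.6000 - 1.68332745 = 107.91667255
d1 = (ln(S_0'/K) + (r + sigma^2/2)*T) / (sigma*sqrt(T)) = 0.29091310
d2 = d1 - sigma*sqrt(T) = 0.05708624
exp(-rT) = 0.97409154
N(-d1) = 0.38555889; N(-d2) = 0.47723825
P = K * exp(-rT) * N(-d2) - S_0' * N(-d1) = 106.3700 * 0.97409154 * 0.47723825 - 107.91667255 * 0.38555889 = 7.8404

Answer: Price = 7.8404


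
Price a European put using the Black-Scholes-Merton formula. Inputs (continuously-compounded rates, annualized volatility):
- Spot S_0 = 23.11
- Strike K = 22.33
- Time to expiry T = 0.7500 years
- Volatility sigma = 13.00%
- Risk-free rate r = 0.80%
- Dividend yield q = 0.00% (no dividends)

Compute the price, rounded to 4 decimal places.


d1 = (ln(S/K) + (r - q + 0.5*sigma^2) * T) / (sigma * sqrt(T)) = 0.41455400
d2 = d1 - sigma * sqrt(T) = 0.30197070
exp(-rT) = 0.99401796; exp(-qT) = 1.00000000
P = K * exp(-rT) * N(-d2) - S_0 * exp(-qT) * N(-d1)
N(-d1) = 0.33923421; N(-d2) = 0.38133720
P = 22.3300 * 0.99401796 * 0.38133720 - 23.1100 * 1.00000000 * 0.33923421 = 0.6246

Answer: Price = 0.6246


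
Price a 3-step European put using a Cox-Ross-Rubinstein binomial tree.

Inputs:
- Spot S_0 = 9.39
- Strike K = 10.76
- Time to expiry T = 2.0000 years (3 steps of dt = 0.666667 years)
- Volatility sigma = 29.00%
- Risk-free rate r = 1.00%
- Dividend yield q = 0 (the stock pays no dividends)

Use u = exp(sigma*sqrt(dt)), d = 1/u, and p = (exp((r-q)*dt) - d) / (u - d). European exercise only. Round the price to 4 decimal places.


Answer: Price = V(0,0) = 2.3058

Derivation:
dt = T/N = 0.666667
u = exp(sigma*sqrt(dt)) = 1.267167; d = 1/u = 0.789162
p = (exp((r-q)*dt) - d) / (u - d) = 0.455072
Discount per step: exp(-r*dt) = 0.993356
Stock lattice S(k, i) with i counting down-moves:
  k=0: S(0,0) = 9.3900
  k=1: S(1,0) = 11.8987; S(1,1) = 7.4102
  k=2: S(2,0) = 15.0776; S(2,1) = 9.3900; S(2,2) = 5.8479
  k=3: S(3,0) = 19.1059; S(3,1) = 11.8987; S(3,2) = 7.4102; S(3,3) = 4.6149
Terminal payoffs V(N, i) = max(K - S_T, 0):
  V(3,0) = 0.000000; V(3,1) = 0.000000; V(3,2) = 3.349771; V(3,3) = 6.145086
Backward induction: V(k, i) = exp(-r*dt) * [p * V(k+1, i) + (1-p) * V(k+1, i+1)].
  V(2,0) = exp(-r*dt) * [p*0.000000 + (1-p)*0.000000] = 0.000000
  V(2,1) = exp(-r*dt) * [p*0.000000 + (1-p)*3.349771] = 1.813254
  V(2,2) = exp(-r*dt) * [p*3.349771 + (1-p)*6.145086] = 4.840637
  V(1,0) = exp(-r*dt) * [p*0.000000 + (1-p)*1.813254] = 0.981527
  V(1,1) = exp(-r*dt) * [p*1.813254 + (1-p)*4.840637] = 3.439948
  V(0,0) = exp(-r*dt) * [p*0.981527 + (1-p)*3.439948] = 2.305765


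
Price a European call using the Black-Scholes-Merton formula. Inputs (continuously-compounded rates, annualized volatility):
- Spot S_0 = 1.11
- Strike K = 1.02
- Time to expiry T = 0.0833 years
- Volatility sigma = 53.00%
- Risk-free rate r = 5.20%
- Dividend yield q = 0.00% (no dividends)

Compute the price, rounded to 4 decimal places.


Answer: Price = 0.1226

Derivation:
d1 = (ln(S/K) + (r - q + 0.5*sigma^2) * T) / (sigma * sqrt(T)) = 0.65758189
d2 = d1 - sigma * sqrt(T) = 0.50461467
exp(-rT) = 0.99567777; exp(-qT) = 1.00000000
C = S_0 * exp(-qT) * N(d1) - K * exp(-rT) * N(d2)
N(d1) = 0.74459658; N(d2) = 0.69308525
C = 1.1100 * 1.00000000 * 0.74459658 - 1.0200 * 0.99567777 * 0.69308525 = 0.1226


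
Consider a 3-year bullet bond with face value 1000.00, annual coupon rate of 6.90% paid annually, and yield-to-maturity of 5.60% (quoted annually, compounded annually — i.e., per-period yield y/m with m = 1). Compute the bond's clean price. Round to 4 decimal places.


Coupon per period c = face * coupon_rate / m = 69.000000
Periods per year m = 1; per-period yield y/m = 0.056000
Number of cashflows N = 3
Cashflows (t years, CF_t, discount factor 1/(1+y/m)^(m*t), PV):
  t = 1.0000: CF_t = 69.000000, DF = 0.946970, PV = 65.340909
  t = 2.0000: CF_t = 69.000000, DF = 0.896752, PV = 61.875861
  t = 3.0000: CF_t = 1069.000000, DF = 0.849197, PV = 907.791163
Price P = sum_t PV_t = 1035.007933

Answer: Price = 1035.0079


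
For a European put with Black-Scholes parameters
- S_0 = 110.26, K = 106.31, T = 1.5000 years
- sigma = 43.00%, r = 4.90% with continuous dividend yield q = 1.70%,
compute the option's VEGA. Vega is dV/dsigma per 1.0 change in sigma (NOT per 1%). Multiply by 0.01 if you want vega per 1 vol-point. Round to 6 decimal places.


d1 = 0.4237367727; d2 = -0.1029035220
phi(d1) = 0.3646873166; exp(-qT) = 0.9748223790; exp(-rT) = 0.9291361458
Vega = S * exp(-qT) * phi(d1) * sqrt(T) = 110.2600 * 0.9748223790 * 0.3646873166 * 1.2247448714 = 48.007575

Answer: Vega = 48.007575


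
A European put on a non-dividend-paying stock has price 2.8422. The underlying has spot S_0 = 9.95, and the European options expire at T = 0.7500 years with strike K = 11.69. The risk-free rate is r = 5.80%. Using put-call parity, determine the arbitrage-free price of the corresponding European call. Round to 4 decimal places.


Answer: Call price = 1.5998

Derivation:
Put-call parity: C - P = S_0 * exp(-qT) - K * exp(-rT).
S_0 * exp(-qT) = 9.9500 * 1.00000000 = 9.95000000
K * exp(-rT) = 11.6900 * 0.95743255 = 11.19238656
C = P + S*exp(-qT) - K*exp(-rT)
C = 2.8422 + 9.95000000 - 11.19238656 = 1.5998


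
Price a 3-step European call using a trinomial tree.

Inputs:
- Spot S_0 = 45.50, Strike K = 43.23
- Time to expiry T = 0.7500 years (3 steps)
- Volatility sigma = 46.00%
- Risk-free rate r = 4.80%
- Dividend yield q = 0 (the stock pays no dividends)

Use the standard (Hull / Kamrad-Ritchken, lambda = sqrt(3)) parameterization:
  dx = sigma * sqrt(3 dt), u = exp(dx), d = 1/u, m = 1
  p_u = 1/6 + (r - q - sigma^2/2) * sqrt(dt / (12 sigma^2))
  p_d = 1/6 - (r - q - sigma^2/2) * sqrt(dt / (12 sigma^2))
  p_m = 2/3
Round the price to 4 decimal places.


dt = T/N = 0.250000; dx = sigma*sqrt(3*dt) = 0.398372
u = exp(dx) = 1.489398; d = 1/u = 0.671412
p_u = 0.148530, p_m = 0.666667, p_d = 0.184803
Discount per step: exp(-r*dt) = 0.988072
Stock lattice S(k, j) with j the centered position index:
  k=0: S(0,+0) = 45.5000
  k=1: S(1,-1) = 30.5493; S(1,+0) = 45.5000; S(1,+1) = 67.7676
  k=2: S(2,-2) = 20.5112; S(2,-1) = 30.5493; S(2,+0) = 45.5000; S(2,+1) = 67.7676; S(2,+2) = 100.9329
  k=3: S(3,-3) = 13.7714; S(3,-2) = 20.5112; S(3,-1) = 30.5493; S(3,+0) = 45.5000; S(3,+1) = 67.7676; S(3,+2) = 100.9329; S(3,+3) = 150.3292
Terminal payoffs V(N, j) = max(S_T - K, 0):
  V(3,-3) = 0.000000; V(3,-2) = 0.000000; V(3,-1) = 0.000000; V(3,+0) = 2.270000; V(3,+1) = 24.537587; V(3,+2) = 57.702876; V(3,+3) = 107.099174
Backward induction: V(k, j) = exp(-r*dt) * [p_u * V(k+1, j+1) + p_m * V(k+1, j) + p_d * V(k+1, j-1)]
  V(2,-2) = exp(-r*dt) * [p_u*0.000000 + p_m*0.000000 + p_d*0.000000] = 0.000000
  V(2,-1) = exp(-r*dt) * [p_u*2.270000 + p_m*0.000000 + p_d*0.000000] = 0.333142
  V(2,+0) = exp(-r*dt) * [p_u*24.537587 + p_m*2.270000 + p_d*0.000000] = 5.096384
  V(2,+1) = exp(-r*dt) * [p_u*57.702876 + p_m*24.537587 + p_d*2.270000] = 25.046157
  V(2,+2) = exp(-r*dt) * [p_u*107.099174 + p_m*57.702876 + p_d*24.537587] = 58.207976
  V(1,-1) = exp(-r*dt) * [p_u*5.096384 + p_m*0.333142 + p_d*0.000000] = 0.967384
  V(1,+0) = exp(-r*dt) * [p_u*25.046157 + p_m*5.096384 + p_d*0.333142] = 7.093633
  V(1,+1) = exp(-r*dt) * [p_u*58.207976 + p_m*25.046157 + p_d*5.096384] = 25.971382
  V(0,+0) = exp(-r*dt) * [p_u*25.971382 + p_m*7.093633 + p_d*0.967384] = 8.660846

Answer: Price = V(0,0) = 8.6608
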